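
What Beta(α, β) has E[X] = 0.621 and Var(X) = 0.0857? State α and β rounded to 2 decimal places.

α = 1.08, β = 0.66

Let s = α+β. The Beta variance is μ(1−μ)/(s+1).
So s+1 = μ(1−μ)/σ² = (0.621×0.379)/0.0857 = 0.235359/0.0857 = 2.7463, giving s = 1.7463.
Then α = μs = 0.621×1.7463 = 1.08 and β = (1−μ)s = 0.379×1.7463 = 0.66.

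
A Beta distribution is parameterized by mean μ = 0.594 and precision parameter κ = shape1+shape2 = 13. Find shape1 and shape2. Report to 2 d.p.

shape1 = 7.72, shape2 = 5.28

Split κ in proportion μ : (1−μ): shape1 = 0.594·13 = 7.72, shape2 = 13 − 7.72 = 5.28.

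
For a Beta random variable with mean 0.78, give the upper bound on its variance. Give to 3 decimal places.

For fixed mean μ the Beta variance is μ(1−μ)/(α+β+1), increasing as α+β decreases.
Its least upper bound (not attained) is μ(1−μ) = 0.78·0.22 = 0.172.

0.172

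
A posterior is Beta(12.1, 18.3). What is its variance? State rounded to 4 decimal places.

Var = αβ/[(α+β)²(α+β+1)] = (12.1×18.3)/(30.4²×31.4) = 221.43/29018.624 = 0.0076.

0.0076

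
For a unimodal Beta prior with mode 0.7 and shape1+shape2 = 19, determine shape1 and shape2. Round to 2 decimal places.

shape1 = 12.90, shape2 = 6.10

Since the density peak of Beta(shape1,shape2) is at (shape1−1)/(shape1+shape2−2),
shape1 = 1 + 0.7(19−2) = 12.90 and shape2 = 19 − 12.90 = 6.10.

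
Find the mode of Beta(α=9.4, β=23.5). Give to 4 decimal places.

The density x^(α−1)(1−x)^(β−1) is maximised at (α−1)/(α+β−2) = 8.4/30.9 = 0.2718.

0.2718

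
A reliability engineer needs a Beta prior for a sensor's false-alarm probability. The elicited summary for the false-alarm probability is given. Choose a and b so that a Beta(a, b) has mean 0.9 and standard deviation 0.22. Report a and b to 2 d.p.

First σ² = 0.0484. Setting a = μn, b = (1−μ)n with n = a+b,
μ(1−μ)/(n+1) = 0.0484 ⇒ n+1 = 0.09/0.0484 = 1.8595 ⇒ n = 0.8595.
Hence a = 0.9×0.8595 = 0.77, b = 0.1×0.8595 = 0.09.

a = 0.77, b = 0.09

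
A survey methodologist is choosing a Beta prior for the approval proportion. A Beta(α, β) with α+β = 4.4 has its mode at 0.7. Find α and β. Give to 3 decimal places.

Since the density peak of Beta(α,β) is at (α−1)/(α+β−2),
α = 1 + 0.7(4.4−2) = 2.680 and β = 4.4 − 2.680 = 1.720.

α = 2.680, β = 1.720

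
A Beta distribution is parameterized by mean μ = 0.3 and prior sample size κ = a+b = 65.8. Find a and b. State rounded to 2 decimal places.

Split κ in proportion μ : (1−μ): a = 0.3·65.8 = 19.74, b = 65.8 − 19.74 = 46.06.

a = 19.74, b = 46.06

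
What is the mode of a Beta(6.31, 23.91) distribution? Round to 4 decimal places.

With α,β > 1, mode = (α−1)/(α+β−2) = 5.31/28.22 = 0.1882.

0.1882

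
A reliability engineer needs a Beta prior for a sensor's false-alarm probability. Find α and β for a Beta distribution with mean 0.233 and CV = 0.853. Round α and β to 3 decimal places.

α = 0.821, β = 2.703

Var = (CV·μ)² = (0.853×0.233)² = 0.039501.
α+β = μ(1−μ)/Var − 1 = 0.178711/0.039501 − 1 = 3.5242.
Thus α = 0.233·3.5242 = 0.821 and β = 0.767·3.5242 = 2.703.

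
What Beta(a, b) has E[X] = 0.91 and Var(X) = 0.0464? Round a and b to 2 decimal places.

a = 0.70, b = 0.07

Let s = a+b. The Beta variance is μ(1−μ)/(s+1).
So s+1 = μ(1−μ)/σ² = (0.91×0.09)/0.0464 = 0.0819/0.0464 = 1.7651, giving s = 0.7651.
Then a = μs = 0.91×0.7651 = 0.70 and b = (1−μ)s = 0.09×0.7651 = 0.07.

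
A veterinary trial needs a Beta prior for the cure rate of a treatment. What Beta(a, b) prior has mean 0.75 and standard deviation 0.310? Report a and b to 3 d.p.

a = 0.713, b = 0.238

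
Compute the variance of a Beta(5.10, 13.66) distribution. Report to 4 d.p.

α+β = 18.76 and αβ = 69.6660, so Var = αβ/[(α+β)²(α+β+1)] = 69.6660/6954.286976 = 0.0100.

0.0100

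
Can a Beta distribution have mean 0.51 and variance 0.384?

No

A Beta with mean μ has variance μ(1−μ)/(α+β+1) < μ(1−μ).
Here μ(1−μ) = 0.51×0.49 = 0.2499, and 0.384 ≥ 0.2499.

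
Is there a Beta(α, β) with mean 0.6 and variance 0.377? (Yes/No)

No

The Beta variance bound is σ² < μ(1−μ).
Here μ(1−μ) = 0.6×0.4 = 0.24, and 0.377 ≥ 0.24.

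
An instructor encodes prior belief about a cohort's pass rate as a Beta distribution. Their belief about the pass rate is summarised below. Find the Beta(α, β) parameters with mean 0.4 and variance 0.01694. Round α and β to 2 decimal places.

α = 5.27, β = 7.90

By moment matching, α+β = μ(1−μ)/σ² − 1 = (0.4·0.6)/0.01694 − 1 = 14.1677 − 1 = 13.1677.
Since α/(α+β) = μ, α = 0.4·13.1677 = 5.27 and β = 0.6·13.1677 = 7.90.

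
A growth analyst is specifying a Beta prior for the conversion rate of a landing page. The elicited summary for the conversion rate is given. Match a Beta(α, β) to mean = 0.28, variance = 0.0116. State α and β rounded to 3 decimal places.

α = 4.586, β = 11.793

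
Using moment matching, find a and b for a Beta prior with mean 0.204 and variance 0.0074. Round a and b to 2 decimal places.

Write ν = a+b; then a = μν and Var = μ(1−μ)/(ν+1).
ν = μ(1−μ)/Var − 1 = 0.162384/0.0074 − 1 = 20.9438.
a = 0.204·20.9438 = 4.27, b = 0.796·20.9438 = 16.67.

a = 4.27, b = 16.67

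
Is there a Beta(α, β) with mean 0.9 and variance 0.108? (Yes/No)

The Beta variance bound is σ² < μ(1−μ).
Here μ(1−μ) = 0.9×0.1 = 0.09, and 0.108 ≥ 0.09.

No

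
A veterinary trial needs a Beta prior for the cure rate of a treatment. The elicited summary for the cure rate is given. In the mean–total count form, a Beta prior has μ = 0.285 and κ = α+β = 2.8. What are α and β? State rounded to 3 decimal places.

α = 0.798, β = 2.002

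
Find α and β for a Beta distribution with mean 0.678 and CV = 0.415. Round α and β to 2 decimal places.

α = 1.19, β = 0.57

Var = (CV·μ)² = (0.415×0.678)² = 0.079169.
α+β = μ(1−μ)/Var − 1 = 0.218316/0.079169 − 1 = 1.7576.
Thus α = 0.678·1.7576 = 1.19 and β = 0.322·1.7576 = 0.57.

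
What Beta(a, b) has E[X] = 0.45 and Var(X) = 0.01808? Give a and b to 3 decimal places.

a = 5.710, b = 6.979

By moment matching, a+b = μ(1−μ)/σ² − 1 = (0.45·0.55)/0.01808 − 1 = 13.6892 − 1 = 12.6892.
Since a/(a+b) = μ, a = 0.45·12.6892 = 5.710 and b = 0.55·12.6892 = 6.979.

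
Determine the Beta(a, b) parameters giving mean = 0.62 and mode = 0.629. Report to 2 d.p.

With s = a+b: μ = a/s and mode = (a−1)/(s−2). Eliminating a = μs,
μs − 1 = m(s−2) ⇒ s(μ−m) = 1−2m ⇒ s = -0.258/-0.009 = 28.6667.
So a = μs = 17.77, b = (1−μ)s = 10.89.

a = 17.77, b = 10.89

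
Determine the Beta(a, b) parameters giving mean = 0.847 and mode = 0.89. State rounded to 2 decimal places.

Let s = a+b. Mean gives a = μs = 0.847s; mode gives (a−1)/(s−2) = 0.89.
Substituting: 0.847s − 1 = 0.89(s−2) = 0.89s − 1.78, so -0.043s = -0.78 and s = 18.1395.
Then a = 0.847×18.1395 = 15.36 and b = s−a = 2.78.

a = 15.36, b = 2.78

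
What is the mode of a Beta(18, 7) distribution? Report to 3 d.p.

0.739

With α,β > 1, mode = (α−1)/(α+β−2) = 17/23 = 0.739.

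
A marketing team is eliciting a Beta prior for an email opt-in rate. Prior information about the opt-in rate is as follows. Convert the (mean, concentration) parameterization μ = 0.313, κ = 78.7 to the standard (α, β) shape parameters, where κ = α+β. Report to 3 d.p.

Split κ in proportion μ : (1−μ): α = 0.313·78.7 = 24.633, β = 78.7 − 24.633 = 54.067.

α = 24.633, β = 54.067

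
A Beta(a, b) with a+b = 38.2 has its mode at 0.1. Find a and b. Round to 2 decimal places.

Since the density peak of Beta(a,b) is at (a−1)/(a+b−2),
a = 1 + 0.1(38.2−2) = 4.62 and b = 38.2 − 4.62 = 33.58.

a = 4.62, b = 33.58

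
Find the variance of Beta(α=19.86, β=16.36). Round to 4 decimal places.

0.0067

α+β = 36.22 and αβ = 324.9096, so Var = αβ/[(α+β)²(α+β+1)] = 324.9096/48828.486248 = 0.0067.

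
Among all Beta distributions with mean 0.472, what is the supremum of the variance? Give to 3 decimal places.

0.249

For fixed mean μ the Beta variance is μ(1−μ)/(α+β+1), increasing as α+β decreases.
Its least upper bound (not attained) is μ(1−μ) = 0.472·0.528 = 0.249.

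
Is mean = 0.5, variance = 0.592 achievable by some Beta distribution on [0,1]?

For any Beta, Var(X) < E[X]·(1−E[X]).
Here μ(1−μ) = 0.5×0.5 = 0.25, and 0.592 ≥ 0.25.

No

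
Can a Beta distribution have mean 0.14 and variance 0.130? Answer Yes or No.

The Beta variance bound is σ² < μ(1−μ).
Here μ(1−μ) = 0.14×0.86 = 0.1204, and 0.130 ≥ 0.1204.

No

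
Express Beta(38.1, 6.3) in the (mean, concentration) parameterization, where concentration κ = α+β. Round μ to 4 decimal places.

μ = 0.8581, κ = 44.4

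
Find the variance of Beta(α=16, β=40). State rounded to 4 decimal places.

α+β = 56 and αβ = 640, so Var = αβ/[(α+β)²(α+β+1)] = 640/178752 = 0.0036.

0.0036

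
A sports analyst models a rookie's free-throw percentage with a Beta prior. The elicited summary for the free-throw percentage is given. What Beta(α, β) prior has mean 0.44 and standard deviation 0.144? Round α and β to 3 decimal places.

σ² = 0.144² = 0.020736.
With s = α+β, Var = μ(1−μ)/(s+1), so s+1 = (0.44×0.56)/0.020736 = 11.8827 and s = 10.8827.
α = μs = 4.788, β = (1−μ)s = 6.094.

α = 4.788, β = 6.094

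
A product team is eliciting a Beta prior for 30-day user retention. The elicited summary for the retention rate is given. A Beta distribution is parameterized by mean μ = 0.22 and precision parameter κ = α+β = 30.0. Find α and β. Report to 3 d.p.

Split κ in proportion μ : (1−μ): α = 0.22·30.0 = 6.600, β = 30.0 − 6.600 = 23.400.

α = 6.600, β = 23.400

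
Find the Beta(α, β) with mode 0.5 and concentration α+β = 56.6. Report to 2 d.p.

α = 28.30, β = 28.30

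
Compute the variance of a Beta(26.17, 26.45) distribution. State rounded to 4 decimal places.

Var = αβ/[(α+β)²(α+β+1)] = (26.17×26.45)/(52.62²×53.62) = 692.1965/148466.509128 = 0.0047.

0.0047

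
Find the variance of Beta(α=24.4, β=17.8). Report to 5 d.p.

Var = αβ/[(α+β)²(α+β+1)] = (24.4×17.8)/(42.2²×43.2) = 434.32/76932.288 = 0.00565.

0.00565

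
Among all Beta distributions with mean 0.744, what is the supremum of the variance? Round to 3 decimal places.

0.190

For fixed mean μ the Beta variance is μ(1−μ)/(α+β+1), increasing as α+β decreases.
Its least upper bound (not attained) is μ(1−μ) = 0.744·0.256 = 0.190.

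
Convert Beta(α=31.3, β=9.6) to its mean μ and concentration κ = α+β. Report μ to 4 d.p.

κ = α+β = 31.3+9.6 = 40.9; μ = α/κ = 31.3/40.9 = 0.7653.

μ = 0.7653, κ = 40.9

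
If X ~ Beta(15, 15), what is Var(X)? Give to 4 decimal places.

0.0081

Var = αβ/[(α+β)²(α+β+1)] = (15×15)/(30²×31) = 225/27900 = 0.0081.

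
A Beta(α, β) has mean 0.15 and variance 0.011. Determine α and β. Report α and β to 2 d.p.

α = 1.59, β = 9.00

Let s = α+β. The Beta variance is μ(1−μ)/(s+1).
So s+1 = μ(1−μ)/σ² = (0.15×0.85)/0.011 = 0.1275/0.011 = 11.5909, giving s = 10.5909.
Then α = μs = 0.15×10.5909 = 1.59 and β = (1−μ)s = 0.85×10.5909 = 9.00.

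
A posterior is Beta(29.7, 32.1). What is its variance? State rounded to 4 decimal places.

Var = αβ/[(α+β)²(α+β+1)] = (29.7×32.1)/(61.8²×62.8) = 953.37/239848.272 = 0.0040.

0.0040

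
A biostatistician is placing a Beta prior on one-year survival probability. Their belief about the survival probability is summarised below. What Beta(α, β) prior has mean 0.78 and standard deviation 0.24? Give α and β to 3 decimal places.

α = 1.544, β = 0.435

First σ² = 0.0576. Setting α = μn, β = (1−μ)n with n = α+β,
μ(1−μ)/(n+1) = 0.0576 ⇒ n+1 = 0.1716/0.0576 = 2.9792 ⇒ n = 1.9792.
Hence α = 0.78×1.9792 = 1.544, β = 0.22×1.9792 = 0.435.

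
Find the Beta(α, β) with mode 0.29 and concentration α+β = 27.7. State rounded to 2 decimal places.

α = 8.45, β = 19.25

Mode = (α−1)/(κ−2) with κ = α+β, so α−1 = 0.29·25.7 = 7.45.
α = 8.45; β = κ − α = 19.25.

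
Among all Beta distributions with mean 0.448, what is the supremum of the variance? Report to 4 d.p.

0.2473

Var = μ(1−μ)/(α+β+1), which approaches μ(1−μ) as α+β → 0.
So the supremum is μ(1−μ) = 0.448×0.552 = 0.2473.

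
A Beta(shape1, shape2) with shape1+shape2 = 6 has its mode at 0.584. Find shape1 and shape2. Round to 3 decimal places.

For shape1,shape2>1 the mode is (shape1−1)/(shape1+shape2−2), so shape1 = mode·(κ−2)+1 = 0.584×4+1 = 3.336.
And shape2 = (1−mode)·(κ−2)+1 = 0.416×4+1 = 2.664.

shape1 = 3.336, shape2 = 2.664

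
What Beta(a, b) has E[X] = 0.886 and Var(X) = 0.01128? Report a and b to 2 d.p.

a = 7.05, b = 0.91

Write ν = a+b; then a = μν and Var = μ(1−μ)/(ν+1).
ν = μ(1−μ)/Var − 1 = 0.101004/0.01128 − 1 = 7.9543.
a = 0.886·7.9543 = 7.05, b = 0.114·7.9543 = 0.91.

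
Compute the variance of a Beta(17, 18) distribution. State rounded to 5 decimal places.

0.00694

α+β = 35 and αβ = 306, so Var = αβ/[(α+β)²(α+β+1)] = 306/44100 = 0.00694.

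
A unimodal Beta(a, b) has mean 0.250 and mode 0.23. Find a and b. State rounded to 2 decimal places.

Let s = a+b. Mean gives a = μs = 0.250s; mode gives (a−1)/(s−2) = 0.23.
Substituting: 0.250s − 1 = 0.23(s−2) = 0.23s − 0.46, so 0.020s = 0.54 and s = 27.0000.
Then a = 0.250×27.0000 = 6.75 and b = s−a = 20.25.

a = 6.75, b = 20.25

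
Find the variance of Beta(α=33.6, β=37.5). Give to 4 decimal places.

Var = αβ/[(α+β)²(α+β+1)] = (33.6×37.5)/(71.1²×72.1) = 1260.00/364480.641 = 0.0035.

0.0035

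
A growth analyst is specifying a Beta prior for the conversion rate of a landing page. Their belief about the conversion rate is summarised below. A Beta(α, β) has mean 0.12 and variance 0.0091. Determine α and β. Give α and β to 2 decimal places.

Write ν = α+β; then α = μν and Var = μ(1−μ)/(ν+1).
ν = μ(1−μ)/Var − 1 = 0.1056/0.0091 − 1 = 10.6044.
α = 0.12·10.6044 = 1.27, β = 0.88·10.6044 = 9.33.

α = 1.27, β = 9.33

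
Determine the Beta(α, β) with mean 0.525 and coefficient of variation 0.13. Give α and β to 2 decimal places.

α = 27.58, β = 24.95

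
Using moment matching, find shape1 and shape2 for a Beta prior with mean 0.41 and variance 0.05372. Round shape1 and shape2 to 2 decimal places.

shape1 = 1.44, shape2 = 2.07

Write ν = shape1+shape2; then shape1 = μν and Var = μ(1−μ)/(ν+1).
ν = μ(1−μ)/Var − 1 = 0.2419/0.05372 − 1 = 3.5030.
shape1 = 0.41·3.5030 = 1.44, shape2 = 0.59·3.5030 = 2.07.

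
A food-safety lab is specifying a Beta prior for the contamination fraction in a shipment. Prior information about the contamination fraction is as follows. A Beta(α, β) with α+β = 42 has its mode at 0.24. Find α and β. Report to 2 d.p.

α = 10.60, β = 31.40

Since the density peak of Beta(α,β) is at (α−1)/(α+β−2),
α = 1 + 0.24(42−2) = 10.60 and β = 42 − 10.60 = 31.40.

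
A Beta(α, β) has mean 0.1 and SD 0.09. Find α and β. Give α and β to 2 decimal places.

σ² = 0.09² = 0.0081.
With s = α+β, Var = μ(1−μ)/(s+1), so s+1 = (0.1×0.9)/0.0081 = 11.1111 and s = 10.1111.
α = μs = 1.01, β = (1−μ)s = 9.10.

α = 1.01, β = 9.10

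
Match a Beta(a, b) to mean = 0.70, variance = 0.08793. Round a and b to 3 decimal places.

Let s = a+b. The Beta variance is μ(1−μ)/(s+1).
So s+1 = μ(1−μ)/σ² = (0.70×0.30)/0.08793 = 0.2100/0.08793 = 2.3883, giving s = 1.3883.
Then a = μs = 0.70×1.3883 = 0.972 and b = (1−μ)s = 0.30×1.3883 = 0.416.

a = 0.972, b = 0.416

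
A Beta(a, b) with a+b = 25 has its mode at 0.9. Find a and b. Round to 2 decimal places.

For a,b>1 the mode is (a−1)/(a+b−2), so a = mode·(κ−2)+1 = 0.9×23+1 = 21.70.
And b = (1−mode)·(κ−2)+1 = 0.1×23+1 = 3.30.

a = 21.70, b = 3.30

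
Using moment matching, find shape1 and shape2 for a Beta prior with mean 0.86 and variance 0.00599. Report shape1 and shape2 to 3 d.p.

Write ν = shape1+shape2; then shape1 = μν and Var = μ(1−μ)/(ν+1).
ν = μ(1−μ)/Var − 1 = 0.1204/0.00599 − 1 = 19.1002.
shape1 = 0.86·19.1002 = 16.426, shape2 = 0.14·19.1002 = 2.674.

shape1 = 16.426, shape2 = 2.674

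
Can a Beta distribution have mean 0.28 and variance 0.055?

A Beta with mean μ has variance μ(1−μ)/(α+β+1) < μ(1−μ).
Here μ(1−μ) = 0.28×0.72 = 0.2016, and 0.055 < 0.2016.

Yes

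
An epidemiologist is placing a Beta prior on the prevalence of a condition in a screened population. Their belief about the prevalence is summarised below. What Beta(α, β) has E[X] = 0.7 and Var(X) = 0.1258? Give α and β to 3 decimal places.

α = 0.469, β = 0.201

Write ν = α+β; then α = μν and Var = μ(1−μ)/(ν+1).
ν = μ(1−μ)/Var − 1 = 0.21/0.1258 − 1 = 0.6693.
α = 0.7·0.6693 = 0.469, β = 0.3·0.6693 = 0.201.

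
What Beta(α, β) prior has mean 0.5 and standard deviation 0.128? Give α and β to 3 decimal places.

α = 7.129, β = 7.129

Variance = 0.128² = 0.016384. The moment-matching identity α+β = μ(1−μ)/Var − 1 gives
α+β = 0.25/0.016384 − 1 = 14.2588, so α = μ·14.2588 = 7.129 and β = (1−μ)·14.2588 = 7.129.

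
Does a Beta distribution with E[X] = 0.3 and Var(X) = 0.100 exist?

For any Beta, Var(X) < E[X]·(1−E[X]).
Here μ(1−μ) = 0.3×0.7 = 0.21, and 0.100 < 0.21.

Yes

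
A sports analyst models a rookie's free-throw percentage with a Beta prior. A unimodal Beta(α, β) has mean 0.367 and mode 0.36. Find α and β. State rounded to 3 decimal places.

Let s = α+β. Mean gives α = μs = 0.367s; mode gives (α−1)/(s−2) = 0.36.
Substituting: 0.367s − 1 = 0.36(s−2) = 0.36s − 0.72, so 0.007s = 0.28 and s = 40.0000.
Then α = 0.367×40.0000 = 14.680 and β = s−α = 25.320.

α = 14.680, β = 25.320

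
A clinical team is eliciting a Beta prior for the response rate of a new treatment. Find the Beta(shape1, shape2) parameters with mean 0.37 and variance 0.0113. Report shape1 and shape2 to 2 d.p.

shape1 = 7.26, shape2 = 12.37

Write ν = shape1+shape2; then shape1 = μν and Var = μ(1−μ)/(ν+1).
ν = μ(1−μ)/Var − 1 = 0.2331/0.0113 − 1 = 19.6283.
shape1 = 0.37·19.6283 = 7.26, shape2 = 0.63·19.6283 = 12.37.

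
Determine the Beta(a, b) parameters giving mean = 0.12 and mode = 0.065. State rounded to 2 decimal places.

a = 1.90, b = 13.92

With s = a+b: μ = a/s and mode = (a−1)/(s−2). Eliminating a = μs,
μs − 1 = m(s−2) ⇒ s(μ−m) = 1−2m ⇒ s = 0.870/0.055 = 15.8182.
So a = μs = 1.90, b = (1−μ)s = 13.92.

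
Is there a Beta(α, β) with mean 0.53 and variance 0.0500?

Yes

A Beta with mean μ has variance μ(1−μ)/(α+β+1) < μ(1−μ).
Here μ(1−μ) = 0.53×0.47 = 0.2491, and 0.0500 < 0.2491.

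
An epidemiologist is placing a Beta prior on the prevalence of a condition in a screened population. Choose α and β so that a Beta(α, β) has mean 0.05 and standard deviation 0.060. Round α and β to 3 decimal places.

α = 0.610, β = 11.585

Variance = 0.060² = 0.003600. The moment-matching identity α+β = μ(1−μ)/Var − 1 gives
α+β = 0.0475/0.003600 − 1 = 12.1944, so α = μ·12.1944 = 0.610 and β = (1−μ)·12.1944 = 11.585.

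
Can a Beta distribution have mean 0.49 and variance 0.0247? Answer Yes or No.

The Beta variance bound is σ² < μ(1−μ).
Here μ(1−μ) = 0.49×0.51 = 0.2499, and 0.0247 < 0.2499.

Yes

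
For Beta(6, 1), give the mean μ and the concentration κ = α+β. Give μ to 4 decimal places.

κ = α+β = 6+1 = 7; μ = α/κ = 6/7 = 0.8571.

μ = 0.8571, κ = 7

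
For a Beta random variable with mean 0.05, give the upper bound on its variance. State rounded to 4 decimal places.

For fixed mean μ the Beta variance is μ(1−μ)/(α+β+1), increasing as α+β decreases.
Its least upper bound (not attained) is μ(1−μ) = 0.05·0.95 = 0.0475.

0.0475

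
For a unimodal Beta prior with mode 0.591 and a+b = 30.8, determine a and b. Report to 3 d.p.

a = 18.021, b = 12.779

Since the density peak of Beta(a,b) is at (a−1)/(a+b−2),
a = 1 + 0.591(30.8−2) = 18.021 and b = 30.8 − 18.021 = 12.779.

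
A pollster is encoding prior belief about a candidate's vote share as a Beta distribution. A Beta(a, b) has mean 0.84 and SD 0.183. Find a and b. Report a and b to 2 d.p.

a = 2.53, b = 0.48

σ² = 0.183² = 0.033489.
With s = a+b, Var = μ(1−μ)/(s+1), so s+1 = (0.84×0.16)/0.033489 = 4.0133 and s = 3.0133.
a = μs = 2.53, b = (1−μ)s = 0.48.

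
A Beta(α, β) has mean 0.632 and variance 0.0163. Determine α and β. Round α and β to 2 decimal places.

Let s = α+β. The Beta variance is μ(1−μ)/(s+1).
So s+1 = μ(1−μ)/σ² = (0.632×0.368)/0.0163 = 0.232576/0.0163 = 14.2685, giving s = 13.2685.
Then α = μs = 0.632×13.2685 = 8.39 and β = (1−μ)s = 0.368×13.2685 = 4.88.

α = 8.39, β = 4.88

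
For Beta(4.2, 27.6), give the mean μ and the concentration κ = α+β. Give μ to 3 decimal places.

μ = 0.132, κ = 31.8

κ = α+β = 4.2+27.6 = 31.8; μ = α/κ = 4.2/31.8 = 0.132.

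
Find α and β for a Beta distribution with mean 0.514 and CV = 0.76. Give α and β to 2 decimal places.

Var = (CV·μ)² = (0.76×0.514)² = 0.152600.
α+β = μ(1−μ)/Var − 1 = 0.249804/0.152600 − 1 = 0.6370.
Thus α = 0.514·0.6370 = 0.33 and β = 0.486·0.6370 = 0.31.

α = 0.33, β = 0.31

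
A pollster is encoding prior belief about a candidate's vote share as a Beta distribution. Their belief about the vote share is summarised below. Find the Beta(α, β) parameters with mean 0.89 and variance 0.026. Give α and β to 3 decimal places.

α = 2.461, β = 0.304

Let s = α+β. The Beta variance is μ(1−μ)/(s+1).
So s+1 = μ(1−μ)/σ² = (0.89×0.11)/0.026 = 0.0979/0.026 = 3.7654, giving s = 2.7654.
Then α = μs = 0.89×2.7654 = 2.461 and β = (1−μ)s = 0.11×2.7654 = 0.304.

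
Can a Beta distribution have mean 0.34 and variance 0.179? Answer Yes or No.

The Beta variance bound is σ² < μ(1−μ).
Here μ(1−μ) = 0.34×0.66 = 0.2244, and 0.179 < 0.2244.

Yes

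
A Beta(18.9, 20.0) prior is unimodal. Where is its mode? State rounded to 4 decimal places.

0.4851

The density x^(α−1)(1−x)^(β−1) is maximised at (α−1)/(α+β−2) = 17.9/36.9 = 0.4851.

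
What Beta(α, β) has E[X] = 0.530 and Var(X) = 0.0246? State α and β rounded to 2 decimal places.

α = 4.84, β = 4.29

Write ν = α+β; then α = μν and Var = μ(1−μ)/(ν+1).
ν = μ(1−μ)/Var − 1 = 0.249100/0.0246 − 1 = 9.1260.
α = 0.530·9.1260 = 4.84, β = 0.470·9.1260 = 4.29.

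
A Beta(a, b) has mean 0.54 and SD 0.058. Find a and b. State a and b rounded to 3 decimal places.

a = 39.334, b = 33.507

Variance = 0.058² = 0.003364. The moment-matching identity a+b = μ(1−μ)/Var − 1 gives
a+b = 0.2484/0.003364 − 1 = 72.8407, so a = μ·72.8407 = 39.334 and b = (1−μ)·72.8407 = 33.507.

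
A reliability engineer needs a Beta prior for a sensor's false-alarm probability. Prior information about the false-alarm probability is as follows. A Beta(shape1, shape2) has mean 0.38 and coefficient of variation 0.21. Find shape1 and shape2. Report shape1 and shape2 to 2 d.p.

shape1 = 13.68, shape2 = 22.32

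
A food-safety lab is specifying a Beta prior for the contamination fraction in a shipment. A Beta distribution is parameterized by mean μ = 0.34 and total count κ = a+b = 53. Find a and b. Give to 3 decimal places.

a = 18.020, b = 34.980

a = μκ = 0.34×53 = 18.020 and b = (1−μ)κ = 0.66×53 = 34.980.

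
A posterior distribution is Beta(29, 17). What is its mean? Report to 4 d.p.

The Beta mean is α/(α+β) = 29/(29+17) = 0.6304.

0.6304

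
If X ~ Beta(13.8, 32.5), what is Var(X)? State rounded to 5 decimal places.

μ = 13.8/46.3 = 0.298056; Var = μ(1−μ)/(α+β+1) = 0.2092187/47.3 = 0.00442.

0.00442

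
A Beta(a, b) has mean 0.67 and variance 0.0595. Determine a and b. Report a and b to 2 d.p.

a = 1.82, b = 0.90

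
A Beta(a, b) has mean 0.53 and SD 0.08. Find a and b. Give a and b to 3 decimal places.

Variance = 0.08² = 0.0064. The moment-matching identity a+b = μ(1−μ)/Var − 1 gives
a+b = 0.2491/0.0064 − 1 = 37.9219, so a = μ·37.9219 = 20.099 and b = (1−μ)·37.9219 = 17.823.

a = 20.099, b = 17.823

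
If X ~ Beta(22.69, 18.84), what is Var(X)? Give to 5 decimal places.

0.00583

Var = αβ/[(α+β)²(α+β+1)] = (22.69×18.84)/(41.53²×42.53) = 427.4796/73353.230477 = 0.00583.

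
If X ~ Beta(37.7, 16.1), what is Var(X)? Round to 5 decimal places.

0.00383

α+β = 53.8 and αβ = 606.97, so Var = αβ/[(α+β)²(α+β+1)] = 606.97/158615.312 = 0.00383.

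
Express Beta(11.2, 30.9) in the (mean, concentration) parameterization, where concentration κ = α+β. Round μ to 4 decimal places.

κ = α+β = 11.2+30.9 = 42.1; μ = α/κ = 11.2/42.1 = 0.2660.

μ = 0.2660, κ = 42.1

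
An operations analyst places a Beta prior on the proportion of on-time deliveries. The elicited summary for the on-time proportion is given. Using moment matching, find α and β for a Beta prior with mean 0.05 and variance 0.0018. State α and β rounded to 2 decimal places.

Let s = α+β. The Beta variance is μ(1−μ)/(s+1).
So s+1 = μ(1−μ)/σ² = (0.05×0.95)/0.0018 = 0.0475/0.0018 = 26.3889, giving s = 25.3889.
Then α = μs = 0.05×25.3889 = 1.27 and β = (1−μ)s = 0.95×25.3889 = 24.12.

α = 1.27, β = 24.12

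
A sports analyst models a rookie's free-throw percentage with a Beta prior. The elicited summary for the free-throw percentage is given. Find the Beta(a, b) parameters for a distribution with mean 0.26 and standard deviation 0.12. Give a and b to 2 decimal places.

a = 3.21, b = 9.15

First σ² = 0.0144. Setting a = μn, b = (1−μ)n with n = a+b,
μ(1−μ)/(n+1) = 0.0144 ⇒ n+1 = 0.1924/0.0144 = 13.3611 ⇒ n = 12.3611.
Hence a = 0.26×12.3611 = 3.21, b = 0.74×12.3611 = 9.15.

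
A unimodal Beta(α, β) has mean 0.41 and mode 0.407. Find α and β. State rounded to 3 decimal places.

α = 25.420, β = 36.580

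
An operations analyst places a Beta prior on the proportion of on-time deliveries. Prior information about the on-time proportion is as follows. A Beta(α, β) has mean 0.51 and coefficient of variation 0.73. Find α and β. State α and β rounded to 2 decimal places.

σ = CV·μ = 0.73×0.51 = 0.37230, so σ² = 0.138607.
s+1 = μ(1−μ)/σ² = 0.2499/0.138607 = 1.8029, so s = α+β = 0.8029.
α = μs = 0.41, β = (1−μ)s = 0.39.

α = 0.41, β = 0.39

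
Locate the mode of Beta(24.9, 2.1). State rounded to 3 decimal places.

0.956

With α,β > 1, mode = (α−1)/(α+β−2) = 23.9/25.0 = 0.956.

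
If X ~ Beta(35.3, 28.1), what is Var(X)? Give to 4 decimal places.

0.0038

Var = αβ/[(α+β)²(α+β+1)] = (35.3×28.1)/(63.4²×64.4) = 991.93/258859.664 = 0.0038.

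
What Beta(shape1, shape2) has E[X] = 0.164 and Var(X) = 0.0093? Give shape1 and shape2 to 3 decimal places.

By moment matching, shape1+shape2 = μ(1−μ)/σ² − 1 = (0.164·0.836)/0.0093 − 1 = 14.7424 − 1 = 13.7424.
Since shape1/(shape1+shape2) = μ, shape1 = 0.164·13.7424 = 2.254 and shape2 = 0.836·13.7424 = 11.489.

shape1 = 2.254, shape2 = 11.489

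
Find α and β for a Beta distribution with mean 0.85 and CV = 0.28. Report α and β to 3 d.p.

α = 1.063, β = 0.188

Var = (CV·μ)² = (0.28×0.85)² = 0.056644.
α+β = μ(1−μ)/Var − 1 = 0.1275/0.056644 − 1 = 1.2509.
Thus α = 0.85·1.2509 = 1.063 and β = 0.15·1.2509 = 0.188.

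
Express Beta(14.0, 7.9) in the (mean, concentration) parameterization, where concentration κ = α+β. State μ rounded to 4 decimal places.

μ = 0.6393, κ = 21.9

κ = α+β = 14.0+7.9 = 21.9; μ = α/κ = 14.0/21.9 = 0.6393.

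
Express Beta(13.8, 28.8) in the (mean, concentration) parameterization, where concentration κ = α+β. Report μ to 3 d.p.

κ = α+β = 13.8+28.8 = 42.6; μ = α/κ = 13.8/42.6 = 0.324.

μ = 0.324, κ = 42.6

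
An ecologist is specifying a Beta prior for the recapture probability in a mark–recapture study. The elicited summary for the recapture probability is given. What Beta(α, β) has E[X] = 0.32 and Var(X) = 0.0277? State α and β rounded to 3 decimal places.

α = 2.194, β = 4.662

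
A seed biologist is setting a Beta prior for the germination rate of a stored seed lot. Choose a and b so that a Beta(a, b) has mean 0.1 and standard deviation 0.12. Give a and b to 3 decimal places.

First σ² = 0.0144. Setting a = μn, b = (1−μ)n with n = a+b,
μ(1−μ)/(n+1) = 0.0144 ⇒ n+1 = 0.09/0.0144 = 6.2500 ⇒ n = 5.2500.
Hence a = 0.1×5.2500 = 0.525, b = 0.9×5.2500 = 4.725.

a = 0.525, b = 4.725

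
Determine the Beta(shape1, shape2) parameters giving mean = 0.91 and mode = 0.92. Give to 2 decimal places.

Let s = shape1+shape2. Mean gives shape1 = μs = 0.91s; mode gives (shape1−1)/(s−2) = 0.92.
Substituting: 0.91s − 1 = 0.92(s−2) = 0.92s − 1.84, so -0.01s = -0.84 and s = 84.0000.
Then shape1 = 0.91×84.0000 = 76.44 and shape2 = s−shape1 = 7.56.

shape1 = 76.44, shape2 = 7.56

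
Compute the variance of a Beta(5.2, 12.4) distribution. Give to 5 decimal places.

0.01119

Var = αβ/[(α+β)²(α+β+1)] = (5.2×12.4)/(17.6²×18.6) = 64.48/5761.536 = 0.01119.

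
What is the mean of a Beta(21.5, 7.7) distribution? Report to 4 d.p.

0.7363

E[X] = α/(α+β) = 21.5/29.2 = 0.7363.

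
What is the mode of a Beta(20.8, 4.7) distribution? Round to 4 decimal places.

0.8426

With α,β > 1, mode = (α−1)/(α+β−2) = 19.8/23.5 = 0.8426.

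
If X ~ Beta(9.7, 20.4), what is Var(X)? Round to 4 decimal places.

μ = 9.7/30.1 = 0.322259; Var = μ(1−μ)/(α+β+1) = 0.2184082/31.1 = 0.0070.

0.0070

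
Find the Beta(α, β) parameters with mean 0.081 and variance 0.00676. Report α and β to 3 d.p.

α = 0.811, β = 9.201

By moment matching, α+β = μ(1−μ)/σ² − 1 = (0.081·0.919)/0.00676 − 1 = 11.0117 − 1 = 10.0117.
Since α/(α+β) = μ, α = 0.081·10.0117 = 0.811 and β = 0.919·10.0117 = 9.201.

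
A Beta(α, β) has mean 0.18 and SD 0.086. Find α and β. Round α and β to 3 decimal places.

α = 3.412, β = 15.545

Variance = 0.086² = 0.007396. The moment-matching identity α+β = μ(1−μ)/Var − 1 gives
α+β = 0.1476/0.007396 − 1 = 18.9567, so α = μ·18.9567 = 3.412 and β = (1−μ)·18.9567 = 15.545.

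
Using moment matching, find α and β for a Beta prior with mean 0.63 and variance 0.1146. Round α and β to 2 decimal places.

α = 0.65, β = 0.38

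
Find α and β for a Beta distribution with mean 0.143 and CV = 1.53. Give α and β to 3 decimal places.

Var = (CV·μ)² = (1.53×0.143)² = 0.047869.
α+β = μ(1−μ)/Var − 1 = 0.122551/0.047869 − 1 = 1.5601.
Thus α = 0.143·1.5601 = 0.223 and β = 0.857·1.5601 = 1.337.

α = 0.223, β = 1.337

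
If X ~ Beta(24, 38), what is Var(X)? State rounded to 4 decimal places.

0.0038

α+β = 62 and αβ = 912, so Var = αβ/[(α+β)²(α+β+1)] = 912/242172 = 0.0038.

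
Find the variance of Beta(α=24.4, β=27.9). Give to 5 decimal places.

α+β = 52.3 and αβ = 680.76, so Var = αβ/[(α+β)²(α+β+1)] = 680.76/145790.957 = 0.00467.

0.00467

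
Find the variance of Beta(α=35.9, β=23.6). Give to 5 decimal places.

0.00396

Var = αβ/[(α+β)²(α+β+1)] = (35.9×23.6)/(59.5²×60.5) = 847.24/214185.125 = 0.00396.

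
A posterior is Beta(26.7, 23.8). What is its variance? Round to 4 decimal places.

Var = αβ/[(α+β)²(α+β+1)] = (26.7×23.8)/(50.5²×51.5) = 635.46/131337.875 = 0.0048.

0.0048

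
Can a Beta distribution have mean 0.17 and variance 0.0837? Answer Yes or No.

Yes

For any Beta, Var(X) < E[X]·(1−E[X]).
Here μ(1−μ) = 0.17×0.83 = 0.1411, and 0.0837 < 0.1411.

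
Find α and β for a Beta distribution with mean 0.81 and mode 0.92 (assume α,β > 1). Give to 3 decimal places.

α = 6.185, β = 1.451

With s = α+β: μ = α/s and mode = (α−1)/(s−2). Eliminating α = μs,
μs − 1 = m(s−2) ⇒ s(μ−m) = 1−2m ⇒ s = -0.84/-0.11 = 7.6364.
So α = μs = 6.185, β = (1−μ)s = 1.451.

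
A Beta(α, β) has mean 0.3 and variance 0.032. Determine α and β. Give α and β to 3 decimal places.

α = 1.669, β = 3.894

By moment matching, α+β = μ(1−μ)/σ² − 1 = (0.3·0.7)/0.032 − 1 = 6.5625 − 1 = 5.5625.
Since α/(α+β) = μ, α = 0.3·5.5625 = 1.669 and β = 0.7·5.5625 = 3.894.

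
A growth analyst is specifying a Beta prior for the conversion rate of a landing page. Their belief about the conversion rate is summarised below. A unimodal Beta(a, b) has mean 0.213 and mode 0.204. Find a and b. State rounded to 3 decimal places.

Let s = a+b. Mean gives a = μs = 0.213s; mode gives (a−1)/(s−2) = 0.204.
Substituting: 0.213s − 1 = 0.204(s−2) = 0.204s − 0.408, so 0.009s = 0.592 and s = 65.7778.
Then a = 0.213×65.7778 = 14.011 and b = s−a = 51.767.

a = 14.011, b = 51.767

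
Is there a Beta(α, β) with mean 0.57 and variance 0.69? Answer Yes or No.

No

A Beta with mean μ has variance μ(1−μ)/(α+β+1) < μ(1−μ).
Here μ(1−μ) = 0.57×0.43 = 0.2451, and 0.69 ≥ 0.2451.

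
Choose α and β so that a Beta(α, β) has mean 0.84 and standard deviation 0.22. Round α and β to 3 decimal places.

α = 1.493, β = 0.284

σ² = 0.22² = 0.0484.
With s = α+β, Var = μ(1−μ)/(s+1), so s+1 = (0.84×0.16)/0.0484 = 2.7769 and s = 1.7769.
α = μs = 1.493, β = (1−μ)s = 0.284.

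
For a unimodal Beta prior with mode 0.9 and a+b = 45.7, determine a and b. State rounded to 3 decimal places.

Mode = (a−1)/(κ−2) with κ = a+b, so a−1 = 0.9·43.7 = 39.330.
a = 40.330; b = κ − a = 5.370.

a = 40.330, b = 5.370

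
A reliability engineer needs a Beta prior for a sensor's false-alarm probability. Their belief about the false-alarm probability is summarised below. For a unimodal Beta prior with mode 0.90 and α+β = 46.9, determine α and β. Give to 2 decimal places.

Mode = (α−1)/(κ−2) with κ = α+β, so α−1 = 0.90·44.9 = 40.41.
α = 41.41; β = κ − α = 5.49.

α = 41.41, β = 5.49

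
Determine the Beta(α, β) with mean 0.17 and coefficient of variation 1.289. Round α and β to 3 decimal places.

α = 0.330, β = 1.609

σ = CV·μ = 1.289×0.17 = 0.21913, so σ² = 0.048018.
s+1 = μ(1−μ)/σ² = 0.1411/0.048018 = 2.9385, so s = α+β = 1.9385.
α = μs = 0.330, β = (1−μ)s = 1.609.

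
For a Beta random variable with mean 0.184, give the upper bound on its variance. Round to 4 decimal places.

Var = μ(1−μ)/(α+β+1), which approaches μ(1−μ) as α+β → 0.
So the supremum is μ(1−μ) = 0.184×0.816 = 0.1501.

0.1501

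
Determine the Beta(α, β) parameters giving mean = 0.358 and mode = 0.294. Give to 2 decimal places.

Let s = α+β. Mean gives α = μs = 0.358s; mode gives (α−1)/(s−2) = 0.294.
Substituting: 0.358s − 1 = 0.294(s−2) = 0.294s − 0.588, so 0.064s = 0.412 and s = 6.4375.
Then α = 0.358×6.4375 = 2.30 and β = s−α = 4.13.

α = 2.30, β = 4.13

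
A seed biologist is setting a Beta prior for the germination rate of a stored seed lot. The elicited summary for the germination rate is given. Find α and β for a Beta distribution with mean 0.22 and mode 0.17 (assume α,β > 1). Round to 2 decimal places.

α = 2.90, β = 10.30

Let s = α+β. Mean gives α = μs = 0.22s; mode gives (α−1)/(s−2) = 0.17.
Substituting: 0.22s − 1 = 0.17(s−2) = 0.17s − 0.34, so 0.05s = 0.66 and s = 13.2000.
Then α = 0.22×13.2000 = 2.90 and β = s−α = 10.30.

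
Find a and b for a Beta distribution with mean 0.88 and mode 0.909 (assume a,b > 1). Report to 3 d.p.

a = 24.822, b = 3.385

With s = a+b: μ = a/s and mode = (a−1)/(s−2). Eliminating a = μs,
μs − 1 = m(s−2) ⇒ s(μ−m) = 1−2m ⇒ s = -0.818/-0.029 = 28.2069.
So a = μs = 24.822, b = (1−μ)s = 3.385.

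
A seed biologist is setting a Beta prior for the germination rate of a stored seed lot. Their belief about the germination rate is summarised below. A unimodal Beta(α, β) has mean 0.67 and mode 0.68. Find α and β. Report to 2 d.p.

With s = α+β: μ = α/s and mode = (α−1)/(s−2). Eliminating α = μs,
μs − 1 = m(s−2) ⇒ s(μ−m) = 1−2m ⇒ s = -0.36/-0.01 = 36.0000.
So α = μs = 24.12, β = (1−μ)s = 11.88.

α = 24.12, β = 11.88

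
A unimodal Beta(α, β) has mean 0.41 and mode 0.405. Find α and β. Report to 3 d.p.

α = 15.580, β = 22.420

With s = α+β: μ = α/s and mode = (α−1)/(s−2). Eliminating α = μs,
μs − 1 = m(s−2) ⇒ s(μ−m) = 1−2m ⇒ s = 0.190/0.005 = 38.0000.
So α = μs = 15.580, β = (1−μ)s = 22.420.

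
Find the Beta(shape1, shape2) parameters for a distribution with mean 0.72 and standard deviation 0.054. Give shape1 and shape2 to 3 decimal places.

First σ² = 0.002916. Setting shape1 = μn, shape2 = (1−μ)n with n = shape1+shape2,
μ(1−μ)/(n+1) = 0.002916 ⇒ n+1 = 0.2016/0.002916 = 69.1358 ⇒ n = 68.1358.
Hence shape1 = 0.72×68.1358 = 49.058, shape2 = 0.28×68.1358 = 19.078.

shape1 = 49.058, shape2 = 19.078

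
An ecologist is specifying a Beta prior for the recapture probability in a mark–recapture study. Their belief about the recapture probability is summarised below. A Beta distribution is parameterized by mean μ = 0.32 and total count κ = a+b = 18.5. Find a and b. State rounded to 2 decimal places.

a = μκ = 0.32×18.5 = 5.92 and b = (1−μ)κ = 0.68×18.5 = 12.58.

a = 5.92, b = 12.58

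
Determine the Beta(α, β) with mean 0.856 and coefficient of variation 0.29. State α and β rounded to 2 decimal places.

α = 0.86, β = 0.14

Var = (CV·μ)² = (0.29×0.856)² = 0.061623.
α+β = μ(1−μ)/Var − 1 = 0.123264/0.061623 − 1 = 1.0003.
Thus α = 0.856·1.0003 = 0.86 and β = 0.144·1.0003 = 0.14.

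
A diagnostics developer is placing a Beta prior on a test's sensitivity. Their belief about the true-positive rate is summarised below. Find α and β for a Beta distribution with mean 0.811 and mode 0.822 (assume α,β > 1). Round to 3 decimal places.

α = 47.480, β = 11.065

With s = α+β: μ = α/s and mode = (α−1)/(s−2). Eliminating α = μs,
μs − 1 = m(s−2) ⇒ s(μ−m) = 1−2m ⇒ s = -0.644/-0.011 = 58.5455.
So α = μs = 47.480, β = (1−μ)s = 11.065.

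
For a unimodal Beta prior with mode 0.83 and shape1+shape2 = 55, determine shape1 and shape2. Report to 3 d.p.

shape1 = 44.990, shape2 = 10.010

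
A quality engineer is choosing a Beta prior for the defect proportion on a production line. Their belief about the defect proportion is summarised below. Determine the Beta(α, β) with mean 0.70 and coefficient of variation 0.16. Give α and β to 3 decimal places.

α = 11.019, β = 4.722

Var = (CV·μ)² = (0.16×0.70)² = 0.012544.
α+β = μ(1−μ)/Var − 1 = 0.2100/0.012544 − 1 = 15.7411.
Thus α = 0.70·15.7411 = 11.019 and β = 0.30·15.7411 = 4.722.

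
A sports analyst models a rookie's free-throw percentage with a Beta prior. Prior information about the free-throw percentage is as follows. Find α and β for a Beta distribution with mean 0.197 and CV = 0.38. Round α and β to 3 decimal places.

α = 5.364, β = 21.864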